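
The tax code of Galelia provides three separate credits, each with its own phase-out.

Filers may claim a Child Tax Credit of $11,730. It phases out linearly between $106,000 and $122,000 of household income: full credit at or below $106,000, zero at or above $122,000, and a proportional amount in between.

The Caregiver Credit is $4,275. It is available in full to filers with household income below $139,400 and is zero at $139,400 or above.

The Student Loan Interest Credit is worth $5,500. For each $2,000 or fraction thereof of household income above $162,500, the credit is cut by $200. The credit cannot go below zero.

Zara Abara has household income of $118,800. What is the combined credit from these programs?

Child Tax Credit: $118,800 is $12,800 into a $16,000 phase-out range, leaving 3,200/16,000 of the credit: $11,730 × 3,200/16,000 = $2,346.
Caregiver Credit: $118,800 is below the $139,400 cutoff, so the full $4,275 applies.
Student Loan Interest Credit: $118,800 is at or below the $162,500 threshold, so the full $5,500 applies.
Total: $2,346 + $4,275 + $5,500 = $12,121.

$12,121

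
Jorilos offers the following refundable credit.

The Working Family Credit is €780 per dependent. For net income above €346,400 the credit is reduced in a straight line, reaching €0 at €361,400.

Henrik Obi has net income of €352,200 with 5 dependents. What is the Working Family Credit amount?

Working Family Credit: base = 5 × €780 = €3,900. €352,200 is €5,800 into a €15,000 phase-out range, leaving 9,200/15,000 of the credit: €3,900 × 9,200/15,000 = €2,392.

€2,392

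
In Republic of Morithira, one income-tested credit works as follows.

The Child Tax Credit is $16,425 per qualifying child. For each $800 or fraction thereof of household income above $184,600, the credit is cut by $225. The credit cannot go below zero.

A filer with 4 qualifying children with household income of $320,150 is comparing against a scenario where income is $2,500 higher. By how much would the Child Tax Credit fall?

At $320,150 — base = 4 × $16,425 = $65,700. income exceeds $184,600 by $135,550, which is 170 full-or-partial $800 increments; reduction = 170 × $225 = $38,250, leaving $27,450.
At $322,650 — base = 4 × $16,425 = $65,700. income exceeds $184,600 by $138,050, which is 173 full-or-partial $800 increments; reduction = 173 × $225 = $38,925, leaving $26,775.
Lost: $27,450 − $26,775 = $675.

$675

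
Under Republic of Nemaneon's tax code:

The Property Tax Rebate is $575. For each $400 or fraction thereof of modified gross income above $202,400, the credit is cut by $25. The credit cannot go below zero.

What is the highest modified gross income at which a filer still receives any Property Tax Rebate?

After 22 increments the reduction is 22 × $25 = $550, leaving $25; one more increment wipes it out. Increment 22 ends at excess 22 × $400 = $8,800, so the highest qualifying income is $202,400 + $8,800 = $211,200.

$211,200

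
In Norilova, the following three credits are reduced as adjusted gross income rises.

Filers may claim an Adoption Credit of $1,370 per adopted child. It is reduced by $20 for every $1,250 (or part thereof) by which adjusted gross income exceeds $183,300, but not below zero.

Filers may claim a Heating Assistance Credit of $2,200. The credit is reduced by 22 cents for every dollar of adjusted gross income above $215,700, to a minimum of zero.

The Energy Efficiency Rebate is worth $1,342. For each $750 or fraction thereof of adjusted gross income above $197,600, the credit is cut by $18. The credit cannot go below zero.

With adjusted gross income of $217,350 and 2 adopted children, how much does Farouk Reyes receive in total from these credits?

Adoption Credit: base = 2 × $1,370 = $2,740. income exceeds $183,300 by $34,050, which is 28 full-or-partial $1,250 increments; reduction = 28 × $20 = $560, leaving $2,180.
Heating Assistance Credit: 22% of the $1,650 excess over $215,700 is $363; credit = $2,200 − $363 = $1,837.
Energy Efficiency Rebate: income exceeds $197,600 by $19,750, which is 27 full-or-partial $750 increments; reduction = 27 × $18 = $486, leaving $856.
Total: $2,180 + $1,837 + $856 = $4,873.

$4,873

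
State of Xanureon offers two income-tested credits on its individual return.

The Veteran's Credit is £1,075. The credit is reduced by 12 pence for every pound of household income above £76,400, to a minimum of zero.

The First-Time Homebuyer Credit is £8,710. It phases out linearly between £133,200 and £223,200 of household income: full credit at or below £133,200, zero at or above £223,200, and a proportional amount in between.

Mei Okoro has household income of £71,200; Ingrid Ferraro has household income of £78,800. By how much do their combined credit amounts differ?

Mei (£71,200): Veteran's Credit: £71,200 is at or below the £76,400 threshold, so the full £1,075 applies. First-Time Homebuyer Credit: £71,200 is at or below the £133,200 threshold, so the full £8,710 applies. total £1,075 + £8,710 = £9,785
Ingrid (£78,800): Veteran's Credit: 12% of the £2,400 excess over £76,400 is £288; credit = £1,075 − £288 = £787. First-Time Homebuyer Credit: £78,800 is at or below the £133,200 threshold, so the full £8,710 applies. total £787 + £8,710 = £9,497
Difference: |£9,785 − £9,497| = £288.

£288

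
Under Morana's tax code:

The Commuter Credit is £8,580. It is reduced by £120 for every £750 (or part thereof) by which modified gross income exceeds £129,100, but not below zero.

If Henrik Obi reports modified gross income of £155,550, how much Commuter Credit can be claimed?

£4,260

Commuter Credit: income exceeds £129,100 by £26,450, which is 36 full-or-partial £750 increments; reduction = 36 × £120 = £4,320, leaving £4,260.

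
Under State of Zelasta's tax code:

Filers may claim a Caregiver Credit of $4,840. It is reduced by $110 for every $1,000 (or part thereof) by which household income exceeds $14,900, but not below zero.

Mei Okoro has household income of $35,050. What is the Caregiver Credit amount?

Caregiver Credit: income exceeds $14,900 by $20,150, which is 21 full-or-partial $1,000 increments; reduction = 21 × $110 = $2,310, leaving $2,530.

$2,530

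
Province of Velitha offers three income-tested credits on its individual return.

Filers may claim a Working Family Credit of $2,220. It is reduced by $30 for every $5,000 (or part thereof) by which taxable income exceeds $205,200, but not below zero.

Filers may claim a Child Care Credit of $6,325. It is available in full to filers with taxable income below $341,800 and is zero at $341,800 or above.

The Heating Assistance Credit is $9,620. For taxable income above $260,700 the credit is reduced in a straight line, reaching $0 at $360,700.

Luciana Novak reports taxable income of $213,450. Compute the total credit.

$18,105

Working Family Credit: income exceeds $205,200 by $8,250, which is 2 full-or-partial $5,000 increments; reduction = 2 × $30 = $60, leaving $2,160.
Child Care Credit: $213,450 is below the $341,800 cutoff, so the full $6,325 applies.
Heating Assistance Credit: $213,450 is at or below the $260,700 threshold, so the full $9,620 applies.
Total: $2,160 + $6,325 + $9,620 = $18,105.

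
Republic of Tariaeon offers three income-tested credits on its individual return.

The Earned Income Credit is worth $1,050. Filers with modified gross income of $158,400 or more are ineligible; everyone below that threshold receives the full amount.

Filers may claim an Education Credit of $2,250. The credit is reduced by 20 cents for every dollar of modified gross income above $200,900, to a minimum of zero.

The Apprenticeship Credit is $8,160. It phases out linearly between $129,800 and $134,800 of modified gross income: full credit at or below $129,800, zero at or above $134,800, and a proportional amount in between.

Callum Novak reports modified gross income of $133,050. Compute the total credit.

$6,156

Earned Income Credit: $133,050 is below the $158,400 cutoff, so the full $1,050 applies.
Education Credit: $133,050 is at or below the $200,900 threshold, so the full $2,250 applies.
Apprenticeship Credit: $133,050 is $3,250 into a $5,000 phase-out range, leaving 1,750/5,000 of the credit: $8,160 × 1,750/5,000 = $2,856.
Total: $1,050 + $2,250 + $2,856 = $6,156.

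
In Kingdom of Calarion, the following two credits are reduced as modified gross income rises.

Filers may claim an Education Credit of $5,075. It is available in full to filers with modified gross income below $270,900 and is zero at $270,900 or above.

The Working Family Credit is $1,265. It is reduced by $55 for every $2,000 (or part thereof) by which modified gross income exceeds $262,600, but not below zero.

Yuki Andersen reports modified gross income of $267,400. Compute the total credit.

$6,175

Education Credit: $267,400 is below the $270,900 cutoff, so the full $5,075 applies.
Working Family Credit: income exceeds $262,600 by $4,800, which is 3 full-or-partial $2,000 increments; reduction = 3 × $55 = $165, leaving $1,100.
Total: $5,075 + $1,100 = $6,175.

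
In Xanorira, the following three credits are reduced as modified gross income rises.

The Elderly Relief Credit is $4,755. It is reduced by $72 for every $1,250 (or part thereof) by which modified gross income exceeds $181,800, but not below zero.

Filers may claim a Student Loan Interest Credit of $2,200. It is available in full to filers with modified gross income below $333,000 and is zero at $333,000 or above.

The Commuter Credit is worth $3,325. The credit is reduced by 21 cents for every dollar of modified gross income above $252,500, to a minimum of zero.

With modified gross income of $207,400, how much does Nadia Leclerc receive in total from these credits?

Elderly Relief Credit: income exceeds $181,800 by $25,600, which is 21 full-or-partial $1,250 increments; reduction = 21 × $72 = $1,512, leaving $3,243.
Student Loan Interest Credit: $207,400 is below the $333,000 cutoff, so the full $2,200 applies.
Commuter Credit: $207,400 is at or below the $252,500 threshold, so the full $3,325 applies.
Total: $3,243 + $2,200 + $3,325 = $8,768.

$8,768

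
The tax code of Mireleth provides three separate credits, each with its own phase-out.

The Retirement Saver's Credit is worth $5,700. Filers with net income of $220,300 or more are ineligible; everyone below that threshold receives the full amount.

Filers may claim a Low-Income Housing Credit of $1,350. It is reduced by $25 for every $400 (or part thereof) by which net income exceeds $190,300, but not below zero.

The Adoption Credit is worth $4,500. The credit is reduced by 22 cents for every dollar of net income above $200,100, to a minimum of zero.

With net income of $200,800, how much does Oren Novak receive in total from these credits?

Retirement Saver's Credit: $200,800 is below the $220,300 cutoff, so the full $5,700 applies.
Low-Income Housing Credit: income exceeds $190,300 by $10,500, which is 27 full-or-partial $400 increments; reduction = 27 × $25 = $675, leaving $675.
Adoption Credit: 22% of the $700 excess over $200,100 is $154; credit = $4,500 − $154 = $4,346.
Total: $5,700 + $675 + $4,346 = $10,721.

$10,721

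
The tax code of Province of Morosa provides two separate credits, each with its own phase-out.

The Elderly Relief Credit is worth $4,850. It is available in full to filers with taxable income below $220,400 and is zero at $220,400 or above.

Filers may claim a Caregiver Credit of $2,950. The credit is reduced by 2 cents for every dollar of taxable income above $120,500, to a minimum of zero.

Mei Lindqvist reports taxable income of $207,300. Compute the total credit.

$6,064

Elderly Relief Credit: $207,300 is below the $220,400 cutoff, so the full $4,850 applies.
Caregiver Credit: 2% of the $86,800 excess over $120,500 is $1,736; credit = $2,950 − $1,736 = $1,214.
Total: $4,850 + $1,214 = $6,064.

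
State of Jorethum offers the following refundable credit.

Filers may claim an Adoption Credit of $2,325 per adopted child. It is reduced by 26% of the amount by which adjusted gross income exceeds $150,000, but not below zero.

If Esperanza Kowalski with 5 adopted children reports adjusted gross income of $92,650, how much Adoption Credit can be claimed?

$11,625

Adoption Credit: base = 5 × $2,325 = $11,625. $92,650 is at or below the $150,000 threshold, so the full $11,625 applies.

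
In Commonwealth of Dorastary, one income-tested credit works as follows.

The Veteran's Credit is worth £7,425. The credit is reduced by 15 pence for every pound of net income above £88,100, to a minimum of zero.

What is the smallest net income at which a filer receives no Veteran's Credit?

The credit falls by 15% of each pound above £88,100, so it reaches zero when the excess is £7,425 / 15% = £49,500: income = £88,100 + £49,500 = £137,600.

£137,600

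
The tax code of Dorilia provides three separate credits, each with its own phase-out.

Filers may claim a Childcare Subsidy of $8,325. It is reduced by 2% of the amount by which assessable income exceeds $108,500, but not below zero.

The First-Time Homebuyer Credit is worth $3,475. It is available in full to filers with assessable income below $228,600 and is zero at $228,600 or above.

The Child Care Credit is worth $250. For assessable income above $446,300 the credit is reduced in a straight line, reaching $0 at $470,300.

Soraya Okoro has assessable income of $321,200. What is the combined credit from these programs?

Childcare Subsidy: 2% of the $212,700 excess over $108,500 is $4,254; credit = $8,325 − $4,254 = $4,071.
First-Time Homebuyer Credit: $321,200 meets or exceeds the $228,600 cutoff, so the credit is $0.
Child Care Credit: $321,200 is at or below the $446,300 threshold, so the full $250 applies.
Total: $4,071 + $0 + $250 = $4,321.

$4,321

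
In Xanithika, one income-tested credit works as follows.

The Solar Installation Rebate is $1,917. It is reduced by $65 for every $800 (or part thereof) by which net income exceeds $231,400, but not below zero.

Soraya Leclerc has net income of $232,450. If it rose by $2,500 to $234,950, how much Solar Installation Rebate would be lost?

$195

At $232,450 — income exceeds $231,400 by $1,050, which is 2 full-or-partial $800 increments; reduction = 2 × $65 = $130, leaving $1,787.
At $234,950 — income exceeds $231,400 by $3,550, which is 5 full-or-partial $800 increments; reduction = 5 × $65 = $325, leaving $1,592.
Lost: $1,787 − $1,592 = $195.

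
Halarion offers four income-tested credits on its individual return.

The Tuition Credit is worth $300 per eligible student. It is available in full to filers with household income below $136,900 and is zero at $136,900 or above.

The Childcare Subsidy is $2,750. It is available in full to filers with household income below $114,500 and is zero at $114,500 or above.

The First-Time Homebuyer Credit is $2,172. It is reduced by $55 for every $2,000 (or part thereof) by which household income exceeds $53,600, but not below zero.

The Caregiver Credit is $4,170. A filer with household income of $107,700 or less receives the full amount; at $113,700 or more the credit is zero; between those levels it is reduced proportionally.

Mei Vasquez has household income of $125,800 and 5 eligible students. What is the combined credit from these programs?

$1,637

Tuition Credit: base = 5 × $300 = $1,500. $125,800 is below the $136,900 cutoff, so the full $1,500 applies.
Childcare Subsidy: $125,800 meets or exceeds the $114,500 cutoff, so the credit is $0.
First-Time Homebuyer Credit: income exceeds $53,600 by $72,200, which is 37 full-or-partial $2,000 increments; reduction = 37 × $55 = $2,035, leaving $137.
Caregiver Credit: $125,800 is at or above $113,700, so the credit is $0.
Total: $1,500 + $0 + $137 + $0 = $1,637.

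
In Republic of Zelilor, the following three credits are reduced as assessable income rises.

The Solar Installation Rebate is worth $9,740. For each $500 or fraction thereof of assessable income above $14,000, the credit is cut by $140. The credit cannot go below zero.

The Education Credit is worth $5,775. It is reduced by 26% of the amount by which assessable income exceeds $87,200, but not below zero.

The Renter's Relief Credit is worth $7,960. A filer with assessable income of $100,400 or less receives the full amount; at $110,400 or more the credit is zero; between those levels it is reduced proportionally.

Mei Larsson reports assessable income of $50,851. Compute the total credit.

Solar Installation Rebate: income exceeds $14,000 by $36,851 → 74 increments × $140 = $10,360 ≥ base, so the credit is $0.
Education Credit: $50,851 is at or below the $87,200 threshold, so the full $5,775 applies.
Renter's Relief Credit: $50,851 is at or below the $100,400 threshold, so the full $7,960 applies.
Total: $0 + $5,775 + $7,960 = $13,735.

$13,735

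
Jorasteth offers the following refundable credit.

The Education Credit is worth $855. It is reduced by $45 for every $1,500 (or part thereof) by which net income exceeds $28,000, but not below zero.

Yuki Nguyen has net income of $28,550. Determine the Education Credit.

$810

Education Credit: income exceeds $28,000 by $550, which is 1 full-or-partial $1,500 increment; reduction = 1 × $45 = $45, leaving $810.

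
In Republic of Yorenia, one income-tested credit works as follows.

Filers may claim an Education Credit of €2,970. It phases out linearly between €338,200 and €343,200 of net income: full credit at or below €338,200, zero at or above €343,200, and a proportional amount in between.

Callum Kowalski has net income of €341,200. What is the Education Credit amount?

Education Credit: €341,200 is €3,000 into a €5,000 phase-out range, leaving 2,000/5,000 of the credit: €2,970 × 2,000/5,000 = €1,188.

€1,188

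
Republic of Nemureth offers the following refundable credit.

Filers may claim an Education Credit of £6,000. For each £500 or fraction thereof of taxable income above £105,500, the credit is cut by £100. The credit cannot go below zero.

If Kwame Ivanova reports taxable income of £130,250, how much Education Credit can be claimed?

Education Credit: income exceeds £105,500 by £24,750, which is 50 full-or-partial £500 increments; reduction = 50 × £100 = £5,000, leaving £1,000.

£1,000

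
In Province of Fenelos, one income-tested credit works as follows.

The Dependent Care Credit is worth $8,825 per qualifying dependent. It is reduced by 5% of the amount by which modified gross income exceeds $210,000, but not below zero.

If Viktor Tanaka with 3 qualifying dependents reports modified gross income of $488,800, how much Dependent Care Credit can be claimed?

Dependent Care Credit: base = 3 × $8,825 = $26,475. 5% of the $278,800 excess over $210,000 is $13,940; credit = $26,475 − $13,940 = $12,535.

$12,535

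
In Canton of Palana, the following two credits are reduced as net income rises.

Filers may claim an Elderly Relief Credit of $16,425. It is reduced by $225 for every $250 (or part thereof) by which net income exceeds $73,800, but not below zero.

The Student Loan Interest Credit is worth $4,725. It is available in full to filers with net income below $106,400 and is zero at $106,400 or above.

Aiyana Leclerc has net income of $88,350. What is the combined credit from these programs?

Elderly Relief Credit: income exceeds $73,800 by $14,550, which is 59 full-or-partial $250 increments; reduction = 59 × $225 = $13,275, leaving $3,150.
Student Loan Interest Credit: $88,350 is below the $106,400 cutoff, so the full $4,725 applies.
Total: $3,150 + $4,725 = $7,875.

$7,875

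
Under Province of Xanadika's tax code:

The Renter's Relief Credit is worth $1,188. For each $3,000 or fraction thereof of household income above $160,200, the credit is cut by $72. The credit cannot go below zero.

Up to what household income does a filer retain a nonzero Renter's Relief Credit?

$208,200

After 16 increments the reduction is 16 × $72 = $1,152, leaving $36; one more increment wipes it out. Increment 16 ends at excess 16 × $3,000 = $48,000, so the highest qualifying income is $160,200 + $48,000 = $208,200.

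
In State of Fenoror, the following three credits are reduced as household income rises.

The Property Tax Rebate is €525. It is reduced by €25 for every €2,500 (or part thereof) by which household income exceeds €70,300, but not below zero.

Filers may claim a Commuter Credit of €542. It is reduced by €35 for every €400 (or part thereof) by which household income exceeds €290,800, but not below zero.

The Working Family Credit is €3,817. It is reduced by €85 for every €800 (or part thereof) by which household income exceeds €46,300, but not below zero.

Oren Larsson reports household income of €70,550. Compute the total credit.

Property Tax Rebate: income exceeds €70,300 by €250, which is 1 full-or-partial €2,500 increment; reduction = 1 × €25 = €25, leaving €500.
Commuter Credit: €70,550 is at or below the €290,800 threshold, so the full €542 applies.
Working Family Credit: income exceeds €46,300 by €24,250, which is 31 full-or-partial €800 increments; reduction = 31 × €85 = €2,635, leaving €1,182.
Total: €500 + €542 + €1,182 = €2,224.

€2,224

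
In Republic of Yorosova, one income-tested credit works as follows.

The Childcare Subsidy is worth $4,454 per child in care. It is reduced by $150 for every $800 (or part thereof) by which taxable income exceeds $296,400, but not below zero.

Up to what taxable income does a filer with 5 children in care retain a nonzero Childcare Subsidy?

$414,800

Full credit = 5 × $4,454 = $22,270.
After 148 increments the reduction is 148 × $150 = $22,200, leaving $70; one more increment wipes it out. Increment 148 ends at excess 148 × $800 = $118,400, so the highest qualifying income is $296,400 + $118,400 = $414,800.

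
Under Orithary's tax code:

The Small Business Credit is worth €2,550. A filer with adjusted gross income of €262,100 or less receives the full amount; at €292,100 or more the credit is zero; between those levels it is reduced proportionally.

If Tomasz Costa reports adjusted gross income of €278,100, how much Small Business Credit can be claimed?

€1,190

Small Business Credit: €278,100 is €16,000 into a €30,000 phase-out range, leaving 14,000/30,000 of the credit: €2,550 × 14,000/30,000 = €1,190.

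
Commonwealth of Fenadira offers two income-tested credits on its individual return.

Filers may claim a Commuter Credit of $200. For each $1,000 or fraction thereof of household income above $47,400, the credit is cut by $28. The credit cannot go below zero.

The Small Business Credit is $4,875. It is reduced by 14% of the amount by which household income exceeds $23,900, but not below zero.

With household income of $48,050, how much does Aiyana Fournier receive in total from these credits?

Commuter Credit: income exceeds $47,400 by $650, which is 1 full-or-partial $1,000 increment; reduction = 1 × $28 = $28, leaving $172.
Small Business Credit: 14% of the $24,150 excess over $23,900 is $3,381; credit = $4,875 − $3,381 = $1,494.
Total: $172 + $1,494 = $1,666.

$1,666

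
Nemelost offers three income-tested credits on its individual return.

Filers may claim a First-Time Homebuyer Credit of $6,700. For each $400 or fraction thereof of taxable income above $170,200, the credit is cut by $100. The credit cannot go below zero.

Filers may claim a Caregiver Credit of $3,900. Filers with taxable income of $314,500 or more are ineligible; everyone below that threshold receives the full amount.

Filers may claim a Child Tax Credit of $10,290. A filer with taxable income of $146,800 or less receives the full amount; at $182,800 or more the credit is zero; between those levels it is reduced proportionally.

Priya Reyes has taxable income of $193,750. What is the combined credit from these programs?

First-Time Homebuyer Credit: income exceeds $170,200 by $23,550, which is 59 full-or-partial $400 increments; reduction = 59 × $100 = $5,900, leaving $800.
Caregiver Credit: $193,750 is below the $314,500 cutoff, so the full $3,900 applies.
Child Tax Credit: $193,750 is at or above $182,800, so the credit is $0.
Total: $800 + $3,900 + $0 = $4,700.

$4,700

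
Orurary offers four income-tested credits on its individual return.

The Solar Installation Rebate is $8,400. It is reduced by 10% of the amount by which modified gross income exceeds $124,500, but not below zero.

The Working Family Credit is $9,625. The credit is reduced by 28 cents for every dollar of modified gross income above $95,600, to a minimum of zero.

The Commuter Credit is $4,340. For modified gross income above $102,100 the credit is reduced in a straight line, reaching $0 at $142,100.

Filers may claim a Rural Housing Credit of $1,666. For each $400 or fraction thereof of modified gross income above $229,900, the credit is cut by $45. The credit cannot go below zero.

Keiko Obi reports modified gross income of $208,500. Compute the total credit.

Solar Installation Rebate: 10% of the $84,000 excess over $124,500 is $8,400 ≥ base, so the credit is $0.
Working Family Credit: 28% of the $112,900 excess over $95,600 is $31,612 ≥ base, so the credit is $0.
Commuter Credit: $208,500 is at or above $142,100, so the credit is $0.
Rural Housing Credit: $208,500 is at or below the $229,900 threshold, so the full $1,666 applies.
Total: $0 + $0 + $0 + $1,666 = $1,666.

$1,666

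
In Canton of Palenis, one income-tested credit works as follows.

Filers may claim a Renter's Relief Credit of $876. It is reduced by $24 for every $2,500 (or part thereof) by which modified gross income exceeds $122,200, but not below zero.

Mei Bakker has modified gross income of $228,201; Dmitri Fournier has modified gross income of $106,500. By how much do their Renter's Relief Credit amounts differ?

$876

Mei ($228,201): Renter's Relief Credit: income exceeds $122,200 by $106,001 → 43 increments × $24 = $1,032 ≥ base, so the credit is $0.
Dmitri ($106,500): Renter's Relief Credit: $106,500 is at or below the $122,200 threshold, so the full $876 applies.
Difference: |$0 − $876| = $876.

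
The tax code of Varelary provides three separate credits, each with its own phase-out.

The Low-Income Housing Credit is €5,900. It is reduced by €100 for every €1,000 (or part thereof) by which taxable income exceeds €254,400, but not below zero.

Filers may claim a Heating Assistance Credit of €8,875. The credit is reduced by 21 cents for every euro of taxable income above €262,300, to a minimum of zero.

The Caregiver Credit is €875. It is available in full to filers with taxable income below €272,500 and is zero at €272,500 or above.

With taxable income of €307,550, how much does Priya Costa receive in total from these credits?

Low-Income Housing Credit: income exceeds €254,400 by €53,150, which is 54 full-or-partial €1,000 increments; reduction = 54 × €100 = €5,400, leaving €500.
Heating Assistance Credit: 21% of the €45,250 excess over €262,300 is €9,502.50 ≥ base, so the credit is €0.
Caregiver Credit: €307,550 meets or exceeds the €272,500 cutoff, so the credit is €0.
Total: €500 + €0 + €0 = €500.

€500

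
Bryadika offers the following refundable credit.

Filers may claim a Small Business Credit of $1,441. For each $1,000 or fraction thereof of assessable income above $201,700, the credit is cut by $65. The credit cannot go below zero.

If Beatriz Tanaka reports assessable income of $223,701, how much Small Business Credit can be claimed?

$0

Small Business Credit: income exceeds $201,700 by $22,001 → 23 increments × $65 = $1,495 ≥ base, so the credit is $0.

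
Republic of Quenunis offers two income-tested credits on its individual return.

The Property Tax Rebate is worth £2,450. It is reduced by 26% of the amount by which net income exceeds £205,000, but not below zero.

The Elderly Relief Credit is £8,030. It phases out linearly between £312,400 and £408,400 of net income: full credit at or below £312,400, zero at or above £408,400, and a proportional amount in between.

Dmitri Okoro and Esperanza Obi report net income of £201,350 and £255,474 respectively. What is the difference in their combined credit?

£2,450

Dmitri (£201,350): Property Tax Rebate: £201,350 is at or below the £205,000 threshold, so the full £2,450 applies. Elderly Relief Credit: £201,350 is at or below the £312,400 threshold, so the full £8,030 applies. total £2,450 + £8,030 = £10,480
Esperanza (£255,474): Property Tax Rebate: 26% of the £50,474 excess over £205,000 is £13,123.24 ≥ base, so the credit is £0. Elderly Relief Credit: £255,474 is at or below the £312,400 threshold, so the full £8,030 applies. total £0 + £8,030 = £8,030
Difference: |£10,480 − £8,030| = £2,450.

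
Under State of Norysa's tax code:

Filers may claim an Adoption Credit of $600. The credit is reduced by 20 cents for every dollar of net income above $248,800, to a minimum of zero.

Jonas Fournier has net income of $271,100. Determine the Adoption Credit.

Adoption Credit: 20% of the $22,300 excess over $248,800 is $4,460 ≥ base, so the credit is $0.

$0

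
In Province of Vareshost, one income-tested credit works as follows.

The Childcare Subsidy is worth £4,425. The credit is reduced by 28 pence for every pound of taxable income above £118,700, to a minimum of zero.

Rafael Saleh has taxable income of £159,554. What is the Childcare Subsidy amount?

£0

Childcare Subsidy: 28% of the £40,854 excess over £118,700 is £11,439.12 ≥ base, so the credit is £0.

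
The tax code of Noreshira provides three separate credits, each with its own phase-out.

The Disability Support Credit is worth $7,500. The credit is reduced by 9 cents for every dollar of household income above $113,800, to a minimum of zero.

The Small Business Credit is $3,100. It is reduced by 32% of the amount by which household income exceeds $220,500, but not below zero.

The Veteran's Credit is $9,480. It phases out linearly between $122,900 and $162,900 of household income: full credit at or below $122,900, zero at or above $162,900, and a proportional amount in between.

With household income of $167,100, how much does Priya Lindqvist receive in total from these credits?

Disability Support Credit: 9% of the $53,300 excess over $113,800 is $4,797; credit = $7,500 − $4,797 = $2,703.
Small Business Credit: $167,100 is at or below the $220,500 threshold, so the full $3,100 applies.
Veteran's Credit: $167,100 is at or above $162,900, so the credit is $0.
Total: $2,703 + $3,100 + $0 = $5,803.

$5,803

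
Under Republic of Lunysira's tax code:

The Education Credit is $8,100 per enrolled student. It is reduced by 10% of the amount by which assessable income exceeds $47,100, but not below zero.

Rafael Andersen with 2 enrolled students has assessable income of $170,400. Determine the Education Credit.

Education Credit: base = 2 × $8,100 = $16,200. 10% of the $123,300 excess over $47,100 is $12,330; credit = $16,200 − $12,330 = $3,870.

$3,870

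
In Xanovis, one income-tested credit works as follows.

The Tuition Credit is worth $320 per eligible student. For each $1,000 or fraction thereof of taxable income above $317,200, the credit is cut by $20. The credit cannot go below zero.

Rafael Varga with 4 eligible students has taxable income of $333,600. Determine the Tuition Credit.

Tuition Credit: base = 4 × $320 = $1,280. income exceeds $317,200 by $16,400, which is 17 full-or-partial $1,000 increments; reduction = 17 × $20 = $340, leaving $940.

$940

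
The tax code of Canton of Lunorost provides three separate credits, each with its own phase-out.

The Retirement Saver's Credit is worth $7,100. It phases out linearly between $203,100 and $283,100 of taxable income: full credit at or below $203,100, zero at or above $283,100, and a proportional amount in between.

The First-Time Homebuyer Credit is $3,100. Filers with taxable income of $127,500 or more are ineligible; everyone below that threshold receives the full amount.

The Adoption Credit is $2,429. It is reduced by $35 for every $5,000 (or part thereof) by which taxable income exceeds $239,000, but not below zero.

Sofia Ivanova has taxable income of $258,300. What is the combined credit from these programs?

$4,490

Retirement Saver's Credit: $258,300 is $55,200 into a $80,000 phase-out range, leaving 24,800/80,000 of the credit: $7,100 × 24,800/80,000 = $2,201.
First-Time Homebuyer Credit: $258,300 meets or exceeds the $127,500 cutoff, so the credit is $0.
Adoption Credit: income exceeds $239,000 by $19,300, which is 4 full-or-partial $5,000 increments; reduction = 4 × $35 = $140, leaving $2,289.
Total: $2,201 + $0 + $2,289 = $4,490.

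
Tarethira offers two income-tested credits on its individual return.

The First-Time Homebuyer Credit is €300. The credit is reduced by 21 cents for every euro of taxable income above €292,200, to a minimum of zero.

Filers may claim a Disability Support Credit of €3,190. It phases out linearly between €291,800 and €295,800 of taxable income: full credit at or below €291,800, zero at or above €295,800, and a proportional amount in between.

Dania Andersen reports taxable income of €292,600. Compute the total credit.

First-Time Homebuyer Credit: 21% of the €400 excess over €292,200 is €84; credit = €300 − €84 = €216.
Disability Support Credit: €292,600 is €800 into a €4,000 phase-out range, leaving 3,200/4,000 of the credit: €3,190 × 3,200/4,000 = €2,552.
Total: €216 + €2,552 = €2,768.

€2,768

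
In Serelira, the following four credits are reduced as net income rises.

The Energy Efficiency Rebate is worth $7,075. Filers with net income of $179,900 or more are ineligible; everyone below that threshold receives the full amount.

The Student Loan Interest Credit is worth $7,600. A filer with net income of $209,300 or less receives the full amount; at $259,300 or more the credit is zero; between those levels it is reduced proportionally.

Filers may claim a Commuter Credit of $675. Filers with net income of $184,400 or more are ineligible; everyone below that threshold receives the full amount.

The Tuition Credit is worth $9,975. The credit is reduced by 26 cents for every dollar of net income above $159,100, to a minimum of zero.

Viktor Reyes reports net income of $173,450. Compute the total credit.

Energy Efficiency Rebate: $173,450 is below the $179,900 cutoff, so the full $7,075 applies.
Student Loan Interest Credit: $173,450 is at or below the $209,300 threshold, so the full $7,600 applies.
Commuter Credit: $173,450 is below the $184,400 cutoff, so the full $675 applies.
Tuition Credit: 26% of the $14,350 excess over $159,100 is $3,731; credit = $9,975 − $3,731 = $6,244.
Total: $7,075 + $7,600 + $675 + $6,244 = $21,594.

$21,594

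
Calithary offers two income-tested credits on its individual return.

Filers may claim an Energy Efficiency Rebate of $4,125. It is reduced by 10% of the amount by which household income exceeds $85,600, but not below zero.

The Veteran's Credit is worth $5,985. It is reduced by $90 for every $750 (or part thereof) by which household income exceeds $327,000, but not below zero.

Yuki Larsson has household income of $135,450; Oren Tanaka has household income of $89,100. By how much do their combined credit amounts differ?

$3,775

Yuki ($135,450): Energy Efficiency Rebate: 10% of the $49,850 excess over $85,600 is $4,985 ≥ base, so the credit is $0. Veteran's Credit: $135,450 is at or below the $327,000 threshold, so the full $5,985 applies. total $0 + $5,985 = $5,985
Oren ($89,100): Energy Efficiency Rebate: 10% of the $3,500 excess over $85,600 is $350; credit = $4,125 − $350 = $3,775. Veteran's Credit: $89,100 is at or below the $327,000 threshold, so the full $5,985 applies. total $3,775 + $5,985 = $9,760
Difference: |$5,985 − $9,760| = $3,775.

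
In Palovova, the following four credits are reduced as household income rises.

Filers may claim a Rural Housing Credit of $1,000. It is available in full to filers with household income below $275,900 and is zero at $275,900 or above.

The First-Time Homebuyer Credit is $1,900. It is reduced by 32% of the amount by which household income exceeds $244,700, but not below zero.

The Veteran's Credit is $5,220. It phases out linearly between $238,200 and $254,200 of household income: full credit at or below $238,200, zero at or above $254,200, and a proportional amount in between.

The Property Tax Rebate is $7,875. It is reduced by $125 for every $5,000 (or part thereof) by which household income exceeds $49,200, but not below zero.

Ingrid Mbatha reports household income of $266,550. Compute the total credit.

Rural Housing Credit: $266,550 is below the $275,900 cutoff, so the full $1,000 applies.
First-Time Homebuyer Credit: 32% of the $21,850 excess over $244,700 is $6,992 ≥ base, so the credit is $0.
Veteran's Credit: $266,550 is at or above $254,200, so the credit is $0.
Property Tax Rebate: income exceeds $49,200 by $217,350, which is 44 full-or-partial $5,000 increments; reduction = 44 × $125 = $5,500, leaving $2,375.
Total: $1,000 + $0 + $0 + $2,375 = $3,375.

$3,375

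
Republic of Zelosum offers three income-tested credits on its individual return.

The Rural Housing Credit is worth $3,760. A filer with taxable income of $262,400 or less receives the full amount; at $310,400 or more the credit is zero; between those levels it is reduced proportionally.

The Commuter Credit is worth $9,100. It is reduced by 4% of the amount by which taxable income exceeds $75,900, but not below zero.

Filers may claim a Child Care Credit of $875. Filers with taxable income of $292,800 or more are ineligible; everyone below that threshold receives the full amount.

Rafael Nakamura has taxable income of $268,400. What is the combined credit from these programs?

Rural Housing Credit: $268,400 is $6,000 into a $48,000 phase-out range, leaving 42,000/48,000 of the credit: $3,760 × 42,000/48,000 = $3,290.
Commuter Credit: 4% of the $192,500 excess over $75,900 is $7,700; credit = $9,100 − $7,700 = $1,400.
Child Care Credit: $268,400 is below the $292,800 cutoff, so the full $875 applies.
Total: $3,290 + $1,400 + $875 = $5,565.

$5,565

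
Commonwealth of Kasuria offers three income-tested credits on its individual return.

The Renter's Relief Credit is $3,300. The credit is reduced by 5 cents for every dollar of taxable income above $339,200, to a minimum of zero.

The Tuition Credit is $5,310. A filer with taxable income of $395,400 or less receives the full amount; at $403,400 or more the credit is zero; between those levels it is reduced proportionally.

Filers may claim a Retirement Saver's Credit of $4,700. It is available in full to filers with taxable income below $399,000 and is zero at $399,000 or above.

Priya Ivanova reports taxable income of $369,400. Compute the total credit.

Renter's Relief Credit: 5% of the $30,200 excess over $339,200 is $1,510; credit = $3,300 − $1,510 = $1,790.
Tuition Credit: $369,400 is at or below the $395,400 threshold, so the full $5,310 applies.
Retirement Saver's Credit: $369,400 is below the $399,000 cutoff, so the full $4,700 applies.
Total: $1,790 + $5,310 + $4,700 = $11,800.

$11,800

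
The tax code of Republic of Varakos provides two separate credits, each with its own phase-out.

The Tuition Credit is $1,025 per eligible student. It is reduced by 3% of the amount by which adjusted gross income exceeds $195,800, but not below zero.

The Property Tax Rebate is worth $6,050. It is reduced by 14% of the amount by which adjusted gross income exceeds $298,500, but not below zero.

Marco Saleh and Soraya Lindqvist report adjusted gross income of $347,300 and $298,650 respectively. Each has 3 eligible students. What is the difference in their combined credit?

Marco ($347,300): Tuition Credit: base = 3 × $1,025 = $3,075. 3% of the $151,500 excess over $195,800 is $4,545 ≥ base, so the credit is $0. Property Tax Rebate: 14% of the $48,800 excess over $298,500 is $6,832 ≥ base, so the credit is $0. total $0 + $0 = $0
Soraya ($298,650): Tuition Credit: base = 3 × $1,025 = $3,075. 3% of the $102,850 excess over $195,800 is $3,085.50 ≥ base, so the credit is $0. Property Tax Rebate: 14% of the $150 excess over $298,500 is $21; credit = $6,050 − $21 = $6,029. total $0 + $6,029 = $6,029
Difference: |$0 − $6,029| = $6,029.

$6,029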